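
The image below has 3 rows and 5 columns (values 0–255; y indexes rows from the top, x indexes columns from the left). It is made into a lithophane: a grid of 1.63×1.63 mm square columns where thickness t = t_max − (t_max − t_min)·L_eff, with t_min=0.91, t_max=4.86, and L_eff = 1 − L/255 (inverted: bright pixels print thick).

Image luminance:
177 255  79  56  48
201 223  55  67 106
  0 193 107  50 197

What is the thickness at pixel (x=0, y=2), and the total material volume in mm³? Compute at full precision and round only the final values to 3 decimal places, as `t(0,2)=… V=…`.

span = t_max - t_min = 4.86 - 0.91 = 3.950
L(0,2) = 0, L_eff = 1 - 0/255 = 1.000000 (inverted)
t(0,2) = 4.86 - 3.950·1.000000 = 0.910
Σt over all 3·5 pixels = 212921/5100 ≈ 41.7492157
V = pitch²·Σt = 1.63²·212921/5100 = 110.923

t(0,2)=0.910 V=110.923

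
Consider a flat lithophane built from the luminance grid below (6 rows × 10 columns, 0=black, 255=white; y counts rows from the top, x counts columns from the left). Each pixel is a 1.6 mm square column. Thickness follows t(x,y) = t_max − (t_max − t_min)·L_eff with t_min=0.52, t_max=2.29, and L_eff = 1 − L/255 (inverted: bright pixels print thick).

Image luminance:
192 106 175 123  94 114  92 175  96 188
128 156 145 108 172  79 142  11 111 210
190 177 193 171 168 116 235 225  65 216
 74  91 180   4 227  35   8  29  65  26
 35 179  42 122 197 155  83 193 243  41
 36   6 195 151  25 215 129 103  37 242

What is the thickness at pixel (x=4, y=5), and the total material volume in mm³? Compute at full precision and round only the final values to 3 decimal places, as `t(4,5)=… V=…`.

span = t_max - t_min = 2.29 - 0.52 = 1.770
L(4,5) = 25, L_eff = 1 - 25/255 = 0.901961 (inverted)
t(4,5) = 2.29 - 1.770·0.901961 = 0.694
Σt over all 6·10 pixels = 710119/8500 ≈ 83.5434118
V = pitch²·Σt = 1.6²·710119/8500 = 213.871

t(4,5)=0.694 V=213.871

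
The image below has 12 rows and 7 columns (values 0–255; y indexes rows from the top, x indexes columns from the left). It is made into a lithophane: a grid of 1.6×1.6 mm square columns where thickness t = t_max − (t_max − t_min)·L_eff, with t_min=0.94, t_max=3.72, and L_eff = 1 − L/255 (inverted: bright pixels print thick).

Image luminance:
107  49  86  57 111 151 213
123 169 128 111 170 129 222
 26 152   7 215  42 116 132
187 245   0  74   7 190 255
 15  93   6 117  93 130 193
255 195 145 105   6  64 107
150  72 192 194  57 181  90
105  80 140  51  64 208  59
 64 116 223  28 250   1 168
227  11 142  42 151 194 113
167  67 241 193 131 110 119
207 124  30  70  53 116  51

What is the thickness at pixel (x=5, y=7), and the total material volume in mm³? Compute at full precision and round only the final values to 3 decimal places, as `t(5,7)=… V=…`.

t(5,7)=3.208 V=482.623

span = t_max - t_min = 3.72 - 0.94 = 2.780
L(5,7) = 208, L_eff = 1 - 208/255 = 0.184314 (inverted)
t(5,7) = 3.72 - 2.780·0.184314 = 3.208
Σt over all 12·7 pixels = 80123/425 ≈ 188.5247059
V = pitch²·Σt = 1.6²·80123/425 = 482.623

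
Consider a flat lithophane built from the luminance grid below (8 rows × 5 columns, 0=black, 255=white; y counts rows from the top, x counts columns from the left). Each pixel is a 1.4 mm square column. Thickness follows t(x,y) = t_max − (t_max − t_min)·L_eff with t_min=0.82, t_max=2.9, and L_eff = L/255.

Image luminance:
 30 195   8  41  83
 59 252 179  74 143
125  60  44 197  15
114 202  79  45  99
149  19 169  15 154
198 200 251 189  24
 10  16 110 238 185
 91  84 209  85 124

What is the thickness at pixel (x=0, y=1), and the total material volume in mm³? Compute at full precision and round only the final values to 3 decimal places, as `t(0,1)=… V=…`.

t(0,1)=2.419 V=154.393

span = t_max - t_min = 2.9 - 0.82 = 2.080
L(0,1) = 59, L_eff = 59/255 = 0.231373
t(0,1) = 2.9 - 2.080·0.231373 = 2.419
Σt over all 8·5 pixels = 502172/6375 ≈ 78.7720784
V = pitch²·Σt = 1.4²·502172/6375 = 154.393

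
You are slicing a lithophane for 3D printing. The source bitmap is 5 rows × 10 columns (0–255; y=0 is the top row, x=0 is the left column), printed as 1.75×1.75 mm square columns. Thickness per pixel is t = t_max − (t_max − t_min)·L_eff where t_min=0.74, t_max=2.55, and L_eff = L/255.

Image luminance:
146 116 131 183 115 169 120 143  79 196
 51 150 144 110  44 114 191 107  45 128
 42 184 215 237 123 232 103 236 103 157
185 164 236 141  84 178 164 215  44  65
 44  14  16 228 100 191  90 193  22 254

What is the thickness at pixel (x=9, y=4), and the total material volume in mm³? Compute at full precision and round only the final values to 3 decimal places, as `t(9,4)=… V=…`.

t(9,4)=0.747 V=243.913

span = t_max - t_min = 2.55 - 0.74 = 1.810
L(9,4) = 254, L_eff = 254/255 = 0.996078
t(9,4) = 2.55 - 1.810·0.996078 = 0.747
Σt over all 5·10 pixels = 507737/6375 ≈ 79.6450196
V = pitch²·Σt = 1.75²·507737/6375 = 243.913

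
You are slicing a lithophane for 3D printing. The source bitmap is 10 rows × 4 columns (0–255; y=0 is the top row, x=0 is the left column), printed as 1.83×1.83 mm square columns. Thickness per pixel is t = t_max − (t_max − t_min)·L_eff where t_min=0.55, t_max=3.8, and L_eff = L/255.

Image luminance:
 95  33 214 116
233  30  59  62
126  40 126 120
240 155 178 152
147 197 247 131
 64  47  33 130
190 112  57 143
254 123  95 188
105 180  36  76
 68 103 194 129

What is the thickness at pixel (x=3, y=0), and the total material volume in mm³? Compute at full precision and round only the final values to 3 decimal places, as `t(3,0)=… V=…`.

t(3,0)=2.322 V=294.427

span = t_max - t_min = 3.8 - 0.55 = 3.250
L(3,0) = 116, L_eff = 116/255 = 0.454902
t(3,0) = 3.8 - 3.250·0.454902 = 2.322
Σt over all 10·4 pixels = 7473/85 ≈ 87.9176471
V = pitch²·Σt = 1.83²·7473/85 = 294.427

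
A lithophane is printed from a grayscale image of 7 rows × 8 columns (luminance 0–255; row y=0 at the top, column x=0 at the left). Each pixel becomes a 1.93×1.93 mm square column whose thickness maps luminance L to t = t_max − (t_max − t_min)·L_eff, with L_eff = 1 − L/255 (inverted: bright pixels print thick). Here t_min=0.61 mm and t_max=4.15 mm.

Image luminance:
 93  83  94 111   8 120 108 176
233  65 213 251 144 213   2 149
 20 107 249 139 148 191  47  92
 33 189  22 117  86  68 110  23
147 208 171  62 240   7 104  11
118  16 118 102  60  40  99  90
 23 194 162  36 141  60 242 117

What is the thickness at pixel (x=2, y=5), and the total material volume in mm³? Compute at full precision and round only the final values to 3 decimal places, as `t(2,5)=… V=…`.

t(2,5)=2.248 V=451.570

span = t_max - t_min = 4.15 - 0.61 = 3.540
L(2,5) = 118, L_eff = 1 - 118/255 = 0.537255 (inverted)
t(2,5) = 4.15 - 3.540·0.537255 = 2.248
Σt over all 7·8 pixels = 257614/2125 ≈ 121.2301176
V = pitch²·Σt = 1.93²·257614/2125 = 451.570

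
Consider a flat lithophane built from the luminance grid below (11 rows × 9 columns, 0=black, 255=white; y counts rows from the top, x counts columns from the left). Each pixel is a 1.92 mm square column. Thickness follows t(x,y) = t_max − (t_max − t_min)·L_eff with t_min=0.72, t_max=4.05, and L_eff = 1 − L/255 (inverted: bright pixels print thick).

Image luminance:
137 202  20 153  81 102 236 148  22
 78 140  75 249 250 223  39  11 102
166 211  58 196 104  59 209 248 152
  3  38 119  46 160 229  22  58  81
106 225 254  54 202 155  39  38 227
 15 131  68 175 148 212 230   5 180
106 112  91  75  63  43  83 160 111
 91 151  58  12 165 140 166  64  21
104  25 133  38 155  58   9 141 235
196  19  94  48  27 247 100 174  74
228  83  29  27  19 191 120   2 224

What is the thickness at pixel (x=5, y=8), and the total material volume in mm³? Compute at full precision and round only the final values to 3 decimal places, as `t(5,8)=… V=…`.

t(5,8)=1.477 V=811.708

span = t_max - t_min = 4.05 - 0.72 = 3.330
L(5,8) = 58, L_eff = 1 - 58/255 = 0.772549 (inverted)
t(5,8) = 4.05 - 3.330·0.772549 = 1.477
Σt over all 11·9 pixels = 1871613/8500 ≈ 220.1897647
V = pitch²·Σt = 1.92²·1871613/8500 = 811.708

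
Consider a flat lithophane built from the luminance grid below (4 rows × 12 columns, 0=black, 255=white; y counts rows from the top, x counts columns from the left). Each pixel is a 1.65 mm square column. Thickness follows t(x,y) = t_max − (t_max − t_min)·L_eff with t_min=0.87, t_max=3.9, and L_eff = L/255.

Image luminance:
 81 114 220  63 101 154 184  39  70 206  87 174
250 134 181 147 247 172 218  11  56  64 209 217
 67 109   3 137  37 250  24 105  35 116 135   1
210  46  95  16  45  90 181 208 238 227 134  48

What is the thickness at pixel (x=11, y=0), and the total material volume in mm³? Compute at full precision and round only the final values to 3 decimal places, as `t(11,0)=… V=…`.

t(11,0)=1.832 V=316.977

span = t_max - t_min = 3.9 - 0.87 = 3.030
L(11,0) = 174, L_eff = 174/255 = 0.682353
t(11,0) = 3.9 - 3.030·0.682353 = 1.832
Σt over all 4·12 pixels = 247411/2125 ≈ 116.4287059
V = pitch²·Σt = 1.65²·247411/2125 = 316.977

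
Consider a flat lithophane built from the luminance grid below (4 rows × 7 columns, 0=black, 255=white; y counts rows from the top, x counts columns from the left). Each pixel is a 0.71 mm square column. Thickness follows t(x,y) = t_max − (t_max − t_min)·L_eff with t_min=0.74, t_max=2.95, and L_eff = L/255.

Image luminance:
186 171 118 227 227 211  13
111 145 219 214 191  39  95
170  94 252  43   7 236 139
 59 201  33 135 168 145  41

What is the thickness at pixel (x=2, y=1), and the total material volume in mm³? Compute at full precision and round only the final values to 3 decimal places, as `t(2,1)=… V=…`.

span = t_max - t_min = 2.95 - 0.74 = 2.210
L(2,1) = 219, L_eff = 219/255 = 0.858824
t(2,1) = 2.95 - 2.210·0.858824 = 1.052
Σt over all 4·7 pixels = 7333/150 ≈ 48.8866667
V = pitch²·Σt = 0.71²·7333/150 = 24.644

t(2,1)=1.052 V=24.644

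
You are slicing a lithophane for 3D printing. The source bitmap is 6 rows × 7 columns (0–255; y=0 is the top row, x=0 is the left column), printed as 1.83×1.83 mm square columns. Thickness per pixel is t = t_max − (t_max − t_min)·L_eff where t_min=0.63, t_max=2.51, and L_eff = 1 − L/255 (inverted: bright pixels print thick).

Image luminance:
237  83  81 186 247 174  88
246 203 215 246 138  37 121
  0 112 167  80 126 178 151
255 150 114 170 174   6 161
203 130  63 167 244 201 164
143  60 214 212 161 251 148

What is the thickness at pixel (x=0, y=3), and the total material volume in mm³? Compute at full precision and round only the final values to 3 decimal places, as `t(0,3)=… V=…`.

span = t_max - t_min = 2.51 - 0.63 = 1.880
L(0,3) = 255, L_eff = 1 - 255/255 = 0.000000 (inverted)
t(0,3) = 2.51 - 1.880·0.000000 = 2.510
Σt over all 6·7 pixels = 316341/4250 ≈ 74.4331765
V = pitch²·Σt = 1.83²·316341/4250 = 249.269

t(0,3)=2.510 V=249.269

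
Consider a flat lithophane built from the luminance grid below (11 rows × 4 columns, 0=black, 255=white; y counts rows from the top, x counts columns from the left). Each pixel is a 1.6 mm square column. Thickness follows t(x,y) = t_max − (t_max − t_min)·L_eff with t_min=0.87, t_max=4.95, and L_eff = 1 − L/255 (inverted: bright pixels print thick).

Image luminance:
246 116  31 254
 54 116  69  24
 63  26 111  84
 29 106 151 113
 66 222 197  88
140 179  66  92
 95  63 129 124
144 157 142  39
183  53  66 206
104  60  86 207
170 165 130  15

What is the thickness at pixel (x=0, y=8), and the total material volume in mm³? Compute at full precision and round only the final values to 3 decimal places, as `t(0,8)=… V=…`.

t(0,8)=3.798 V=302.019

span = t_max - t_min = 4.95 - 0.87 = 4.080
L(0,8) = 183, L_eff = 1 - 183/255 = 0.282353 (inverted)
t(0,8) = 4.95 - 4.080·0.282353 = 3.798
Σt over all 11·4 pixels = 117.976
V = pitch²·Σt = 1.6²·117.976 = 302.019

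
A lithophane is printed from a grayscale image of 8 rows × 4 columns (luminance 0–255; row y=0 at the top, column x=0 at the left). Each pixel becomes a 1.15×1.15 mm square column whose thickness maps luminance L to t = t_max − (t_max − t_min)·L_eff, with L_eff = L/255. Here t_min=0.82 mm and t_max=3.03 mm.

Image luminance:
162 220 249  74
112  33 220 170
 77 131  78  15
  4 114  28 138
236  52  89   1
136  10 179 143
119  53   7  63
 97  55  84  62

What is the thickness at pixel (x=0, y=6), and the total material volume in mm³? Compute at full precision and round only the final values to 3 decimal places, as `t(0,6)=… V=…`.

span = t_max - t_min = 3.03 - 0.82 = 2.210
L(0,6) = 119, L_eff = 119/255 = 0.466667
t(0,6) = 3.03 - 2.210·0.466667 = 1.999
Σt over all 8·4 pixels = 103697/1500 ≈ 69.1313333
V = pitch²·Σt = 1.15²·103697/1500 = 91.426

t(0,6)=1.999 V=91.426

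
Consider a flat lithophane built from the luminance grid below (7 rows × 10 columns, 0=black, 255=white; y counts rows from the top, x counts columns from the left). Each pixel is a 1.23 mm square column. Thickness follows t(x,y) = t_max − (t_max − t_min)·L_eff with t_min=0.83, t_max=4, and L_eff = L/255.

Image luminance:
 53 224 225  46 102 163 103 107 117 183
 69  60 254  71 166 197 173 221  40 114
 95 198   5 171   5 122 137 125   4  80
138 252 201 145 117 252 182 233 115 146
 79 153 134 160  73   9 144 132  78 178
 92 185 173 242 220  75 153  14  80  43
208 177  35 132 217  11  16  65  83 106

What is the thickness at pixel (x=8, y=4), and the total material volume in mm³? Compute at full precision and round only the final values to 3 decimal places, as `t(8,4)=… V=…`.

t(8,4)=3.030 V=256.640

span = t_max - t_min = 4 - 0.83 = 3.170
L(8,4) = 78, L_eff = 78/255 = 0.305882
t(8,4) = 4 - 3.170·0.305882 = 3.030
Σt over all 7·10 pixels = 2162837/12750 ≈ 169.6342745
V = pitch²·Σt = 1.23²·2162837/12750 = 256.640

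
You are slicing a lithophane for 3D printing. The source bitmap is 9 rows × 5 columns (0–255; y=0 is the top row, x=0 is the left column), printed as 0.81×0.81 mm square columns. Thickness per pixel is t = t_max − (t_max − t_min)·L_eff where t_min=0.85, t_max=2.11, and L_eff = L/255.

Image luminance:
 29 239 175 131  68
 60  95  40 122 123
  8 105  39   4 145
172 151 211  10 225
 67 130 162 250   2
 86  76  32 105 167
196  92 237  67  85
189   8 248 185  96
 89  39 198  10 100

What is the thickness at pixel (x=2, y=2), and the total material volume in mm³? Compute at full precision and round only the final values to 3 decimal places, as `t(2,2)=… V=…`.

t(2,2)=1.917 V=45.867

span = t_max - t_min = 2.11 - 0.85 = 1.260
L(2,2) = 39, L_eff = 39/255 = 0.152941
t(2,2) = 2.11 - 1.260·0.152941 = 1.917
Σt over all 9·5 pixels = 594219/8500 ≈ 69.9081176
V = pitch²·Σt = 0.81²·594219/8500 = 45.867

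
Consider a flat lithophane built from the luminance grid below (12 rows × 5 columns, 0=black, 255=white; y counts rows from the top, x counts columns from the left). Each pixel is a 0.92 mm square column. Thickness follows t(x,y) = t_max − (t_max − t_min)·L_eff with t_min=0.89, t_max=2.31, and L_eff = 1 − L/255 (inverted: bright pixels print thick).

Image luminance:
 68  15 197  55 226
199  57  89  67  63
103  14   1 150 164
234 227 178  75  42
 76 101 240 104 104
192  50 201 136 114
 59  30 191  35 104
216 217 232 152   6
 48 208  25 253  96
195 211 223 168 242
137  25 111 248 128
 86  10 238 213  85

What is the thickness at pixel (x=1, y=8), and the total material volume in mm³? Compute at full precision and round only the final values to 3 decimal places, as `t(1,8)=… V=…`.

t(1,8)=2.048 V=81.650

span = t_max - t_min = 2.31 - 0.89 = 1.420
L(1,8) = 208, L_eff = 1 - 208/255 = 0.184314 (inverted)
t(1,8) = 2.31 - 1.420·0.184314 = 2.048
Σt over all 12·5 pixels = 204994/2125 ≈ 96.4677647
V = pitch²·Σt = 0.92²·204994/2125 = 81.650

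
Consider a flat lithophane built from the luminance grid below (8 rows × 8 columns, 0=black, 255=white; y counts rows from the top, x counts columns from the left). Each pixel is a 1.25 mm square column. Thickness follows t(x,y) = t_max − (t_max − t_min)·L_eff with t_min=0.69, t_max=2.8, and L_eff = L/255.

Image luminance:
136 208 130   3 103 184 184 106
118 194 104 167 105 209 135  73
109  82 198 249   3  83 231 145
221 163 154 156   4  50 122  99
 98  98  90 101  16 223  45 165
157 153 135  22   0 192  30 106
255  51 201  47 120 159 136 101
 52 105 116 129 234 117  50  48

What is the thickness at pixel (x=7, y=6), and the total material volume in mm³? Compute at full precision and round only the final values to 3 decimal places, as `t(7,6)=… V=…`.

t(7,6)=1.964 V=179.413

span = t_max - t_min = 2.8 - 0.69 = 2.110
L(7,6) = 101, L_eff = 101/255 = 0.396078
t(7,6) = 2.8 - 2.110·0.396078 = 1.964
Σt over all 8·8 pixels = 146401/1275 ≈ 114.8243137
V = pitch²·Σt = 1.25²·146401/1275 = 179.413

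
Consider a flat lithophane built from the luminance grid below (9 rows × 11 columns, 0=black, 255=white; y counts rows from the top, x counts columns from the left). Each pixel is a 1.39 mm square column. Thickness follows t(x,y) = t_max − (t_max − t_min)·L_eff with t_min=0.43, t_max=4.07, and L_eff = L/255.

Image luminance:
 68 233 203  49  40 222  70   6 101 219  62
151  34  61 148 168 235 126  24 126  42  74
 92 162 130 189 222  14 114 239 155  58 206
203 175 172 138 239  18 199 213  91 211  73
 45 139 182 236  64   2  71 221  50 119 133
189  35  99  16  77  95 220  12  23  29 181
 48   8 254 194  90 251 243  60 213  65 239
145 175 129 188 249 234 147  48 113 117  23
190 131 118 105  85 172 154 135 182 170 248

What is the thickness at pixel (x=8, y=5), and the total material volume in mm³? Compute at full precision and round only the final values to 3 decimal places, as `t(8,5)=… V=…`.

span = t_max - t_min = 4.07 - 0.43 = 3.640
L(8,5) = 23, L_eff = 23/255 = 0.090196
t(8,5) = 4.07 - 3.640·0.090196 = 3.742
Σt over all 9·11 pixels = 1855337/8500 ≈ 218.2749412
V = pitch²·Σt = 1.39²·1855337/8500 = 421.729

t(8,5)=3.742 V=421.729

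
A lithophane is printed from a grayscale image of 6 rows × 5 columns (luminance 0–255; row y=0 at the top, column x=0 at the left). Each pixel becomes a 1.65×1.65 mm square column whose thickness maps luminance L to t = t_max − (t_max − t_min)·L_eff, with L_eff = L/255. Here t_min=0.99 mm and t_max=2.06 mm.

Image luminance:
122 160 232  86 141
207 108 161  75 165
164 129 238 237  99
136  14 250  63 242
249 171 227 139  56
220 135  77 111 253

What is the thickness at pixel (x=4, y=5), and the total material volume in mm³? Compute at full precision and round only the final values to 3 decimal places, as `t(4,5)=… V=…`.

t(4,5)=0.998 V=114.936

span = t_max - t_min = 2.06 - 0.99 = 1.070
L(4,5) = 253, L_eff = 253/255 = 0.992157
t(4,5) = 2.06 - 1.070·0.992157 = 0.998
Σt over all 6·5 pixels = 1076531/25500 ≈ 42.2169020
V = pitch²·Σt = 1.65²·1076531/25500 = 114.936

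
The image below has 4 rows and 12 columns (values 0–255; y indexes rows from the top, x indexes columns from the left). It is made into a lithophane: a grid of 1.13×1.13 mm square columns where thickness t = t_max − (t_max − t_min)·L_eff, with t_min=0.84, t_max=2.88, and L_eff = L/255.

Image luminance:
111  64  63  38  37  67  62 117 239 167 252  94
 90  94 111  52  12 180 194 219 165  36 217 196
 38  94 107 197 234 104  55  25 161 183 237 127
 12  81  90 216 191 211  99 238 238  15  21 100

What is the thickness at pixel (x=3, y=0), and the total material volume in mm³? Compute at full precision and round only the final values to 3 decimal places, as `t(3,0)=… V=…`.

span = t_max - t_min = 2.88 - 0.84 = 2.040
L(3,0) = 38, L_eff = 38/255 = 0.149020
t(3,0) = 2.88 - 2.040·0.149020 = 2.576
Σt over all 4·12 pixels = 90.632
V = pitch²·Σt = 1.13²·90.632 = 115.728

t(3,0)=2.576 V=115.728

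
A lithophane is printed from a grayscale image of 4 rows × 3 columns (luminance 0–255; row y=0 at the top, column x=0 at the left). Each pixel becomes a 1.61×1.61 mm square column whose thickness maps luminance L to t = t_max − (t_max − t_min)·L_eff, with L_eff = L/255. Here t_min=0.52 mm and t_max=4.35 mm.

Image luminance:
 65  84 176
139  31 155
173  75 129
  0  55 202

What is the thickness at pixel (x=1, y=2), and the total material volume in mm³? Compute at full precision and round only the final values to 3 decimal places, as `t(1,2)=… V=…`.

span = t_max - t_min = 4.35 - 0.52 = 3.830
L(1,2) = 75, L_eff = 75/255 = 0.294118
t(1,2) = 4.35 - 3.830·0.294118 = 3.224
Σt over all 4·3 pixels = 69944/2125 ≈ 32.9148235
V = pitch²·Σt = 1.61²·69944/2125 = 85.319

t(1,2)=3.224 V=85.319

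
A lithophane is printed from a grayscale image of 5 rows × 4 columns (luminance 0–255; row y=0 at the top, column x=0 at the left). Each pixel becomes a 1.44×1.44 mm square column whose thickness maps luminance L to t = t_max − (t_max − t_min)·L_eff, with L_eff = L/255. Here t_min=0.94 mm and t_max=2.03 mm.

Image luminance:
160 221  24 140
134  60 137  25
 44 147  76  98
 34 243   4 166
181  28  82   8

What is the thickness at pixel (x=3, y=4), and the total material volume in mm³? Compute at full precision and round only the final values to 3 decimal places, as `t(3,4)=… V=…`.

span = t_max - t_min = 2.03 - 0.94 = 1.090
L(3,4) = 8, L_eff = 8/255 = 0.031373
t(3,4) = 2.03 - 1.090·0.031373 = 1.996
Σt over all 5·4 pixels = 203998/6375 ≈ 31.9996863
V = pitch²·Σt = 1.44²·203998/6375 = 66.355

t(3,4)=1.996 V=66.355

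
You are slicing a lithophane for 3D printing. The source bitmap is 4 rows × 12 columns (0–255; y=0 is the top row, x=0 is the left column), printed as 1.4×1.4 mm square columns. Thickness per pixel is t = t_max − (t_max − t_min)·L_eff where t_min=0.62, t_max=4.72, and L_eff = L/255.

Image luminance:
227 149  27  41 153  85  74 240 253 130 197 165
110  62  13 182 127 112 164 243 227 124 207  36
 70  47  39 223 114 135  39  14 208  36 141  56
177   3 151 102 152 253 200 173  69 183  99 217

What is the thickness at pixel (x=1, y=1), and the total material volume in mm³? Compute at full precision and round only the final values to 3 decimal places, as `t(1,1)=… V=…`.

span = t_max - t_min = 4.72 - 0.62 = 4.100
L(1,1) = 62, L_eff = 62/255 = 0.243137
t(1,1) = 4.72 - 4.100·0.243137 = 3.723
Σt over all 4·12 pixels = 107173/850 ≈ 126.0858824
V = pitch²·Σt = 1.4²·107173/850 = 247.128

t(1,1)=3.723 V=247.128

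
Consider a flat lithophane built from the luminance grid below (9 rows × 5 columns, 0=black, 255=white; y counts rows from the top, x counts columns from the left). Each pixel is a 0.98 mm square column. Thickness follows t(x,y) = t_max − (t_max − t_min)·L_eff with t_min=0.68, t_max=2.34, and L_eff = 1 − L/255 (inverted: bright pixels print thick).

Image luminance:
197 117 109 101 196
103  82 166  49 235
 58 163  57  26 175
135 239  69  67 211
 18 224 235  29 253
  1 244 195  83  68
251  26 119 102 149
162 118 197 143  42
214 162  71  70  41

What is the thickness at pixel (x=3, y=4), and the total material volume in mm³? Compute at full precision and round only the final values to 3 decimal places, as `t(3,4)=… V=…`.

t(3,4)=0.869 V=65.475

span = t_max - t_min = 2.34 - 0.68 = 1.660
L(3,4) = 29, L_eff = 1 - 29/255 = 0.886275 (inverted)
t(3,4) = 2.34 - 1.660·0.886275 = 0.869
Σt over all 9·5 pixels = 144871/2125 ≈ 68.1745882
V = pitch²·Σt = 0.98²·144871/2125 = 65.475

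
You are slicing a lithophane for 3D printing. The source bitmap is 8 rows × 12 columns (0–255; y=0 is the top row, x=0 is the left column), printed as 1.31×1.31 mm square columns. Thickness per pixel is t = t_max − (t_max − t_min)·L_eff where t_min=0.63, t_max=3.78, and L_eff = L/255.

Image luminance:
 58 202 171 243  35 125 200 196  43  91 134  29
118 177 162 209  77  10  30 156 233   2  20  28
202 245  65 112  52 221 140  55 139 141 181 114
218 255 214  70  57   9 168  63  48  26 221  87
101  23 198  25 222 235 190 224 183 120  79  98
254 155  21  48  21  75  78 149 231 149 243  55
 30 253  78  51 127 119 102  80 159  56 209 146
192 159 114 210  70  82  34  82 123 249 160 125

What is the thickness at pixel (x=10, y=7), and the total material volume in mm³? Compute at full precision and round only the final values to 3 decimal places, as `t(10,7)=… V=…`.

t(10,7)=1.804 V=367.525

span = t_max - t_min = 3.78 - 0.63 = 3.150
L(10,7) = 160, L_eff = 160/255 = 0.627451
t(10,7) = 3.78 - 3.150·0.627451 = 1.804
Σt over all 8·12 pixels = 364077/1700 ≈ 214.1629412
V = pitch²·Σt = 1.31²·364077/1700 = 367.525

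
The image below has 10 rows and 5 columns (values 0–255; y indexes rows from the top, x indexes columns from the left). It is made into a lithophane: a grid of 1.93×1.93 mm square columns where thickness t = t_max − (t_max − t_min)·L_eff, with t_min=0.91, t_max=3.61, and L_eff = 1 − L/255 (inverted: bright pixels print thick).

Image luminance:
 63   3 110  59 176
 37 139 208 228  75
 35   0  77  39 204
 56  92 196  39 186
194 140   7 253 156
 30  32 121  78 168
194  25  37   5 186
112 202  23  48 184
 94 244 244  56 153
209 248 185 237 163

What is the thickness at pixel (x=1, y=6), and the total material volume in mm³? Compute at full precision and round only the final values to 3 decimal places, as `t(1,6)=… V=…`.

span = t_max - t_min = 3.61 - 0.91 = 2.700
L(1,6) = 25, L_eff = 1 - 25/255 = 0.901961 (inverted)
t(1,6) = 3.61 - 2.700·0.901961 = 1.175
Σt over all 10·5 pixels = 3725/34 ≈ 109.5588235
V = pitch²·Σt = 1.93²·3725/34 = 408.096

t(1,6)=1.175 V=408.096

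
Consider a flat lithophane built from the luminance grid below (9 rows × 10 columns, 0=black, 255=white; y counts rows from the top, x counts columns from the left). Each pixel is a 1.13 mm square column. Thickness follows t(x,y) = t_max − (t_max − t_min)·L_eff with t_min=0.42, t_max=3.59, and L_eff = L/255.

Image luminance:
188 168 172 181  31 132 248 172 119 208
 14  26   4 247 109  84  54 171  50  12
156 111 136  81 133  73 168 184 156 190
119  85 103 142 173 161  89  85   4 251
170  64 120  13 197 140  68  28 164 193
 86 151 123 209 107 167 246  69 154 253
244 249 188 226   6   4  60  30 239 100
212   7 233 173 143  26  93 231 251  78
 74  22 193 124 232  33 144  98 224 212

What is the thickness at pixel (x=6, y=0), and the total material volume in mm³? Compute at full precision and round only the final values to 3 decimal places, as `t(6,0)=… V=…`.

t(6,0)=0.507 V=224.289

span = t_max - t_min = 3.59 - 0.42 = 3.170
L(6,0) = 248, L_eff = 248/255 = 0.972549
t(6,0) = 3.59 - 3.170·0.972549 = 0.507
Σt over all 9·10 pixels = 4479113/25500 ≈ 175.6514902
V = pitch²·Σt = 1.13²·4479113/25500 = 224.289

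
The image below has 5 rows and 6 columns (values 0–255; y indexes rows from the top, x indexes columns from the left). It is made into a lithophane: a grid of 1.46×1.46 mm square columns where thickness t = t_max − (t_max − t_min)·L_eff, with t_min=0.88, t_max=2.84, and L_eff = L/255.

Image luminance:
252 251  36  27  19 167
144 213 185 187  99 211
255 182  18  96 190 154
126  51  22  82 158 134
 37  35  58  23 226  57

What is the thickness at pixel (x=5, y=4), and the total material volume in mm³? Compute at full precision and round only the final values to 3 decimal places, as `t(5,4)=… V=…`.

span = t_max - t_min = 2.84 - 0.88 = 1.960
L(5,4) = 57, L_eff = 57/255 = 0.223529
t(5,4) = 2.84 - 1.960·0.223529 = 2.402
Σt over all 5·6 pixels = 72419/1275 ≈ 56.7992157
V = pitch²·Σt = 1.46²·72419/1275 = 121.073

t(5,4)=2.402 V=121.073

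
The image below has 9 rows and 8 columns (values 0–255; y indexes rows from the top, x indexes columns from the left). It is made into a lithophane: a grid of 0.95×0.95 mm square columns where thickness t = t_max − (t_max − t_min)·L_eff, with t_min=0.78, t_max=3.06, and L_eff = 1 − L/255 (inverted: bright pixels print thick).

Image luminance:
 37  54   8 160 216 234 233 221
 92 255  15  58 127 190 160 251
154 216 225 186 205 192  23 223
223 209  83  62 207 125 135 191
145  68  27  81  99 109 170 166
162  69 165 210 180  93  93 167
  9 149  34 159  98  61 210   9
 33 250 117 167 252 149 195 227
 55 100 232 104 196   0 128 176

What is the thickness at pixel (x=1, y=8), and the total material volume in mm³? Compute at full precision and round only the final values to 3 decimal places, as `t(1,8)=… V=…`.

t(1,8)=1.674 V=132.056

span = t_max - t_min = 3.06 - 0.78 = 2.280
L(1,8) = 100, L_eff = 1 - 100/255 = 0.607843 (inverted)
t(1,8) = 3.06 - 2.280·0.607843 = 1.674
Σt over all 9·8 pixels = 310936/2125 ≈ 146.3228235
V = pitch²·Σt = 0.95²·310936/2125 = 132.056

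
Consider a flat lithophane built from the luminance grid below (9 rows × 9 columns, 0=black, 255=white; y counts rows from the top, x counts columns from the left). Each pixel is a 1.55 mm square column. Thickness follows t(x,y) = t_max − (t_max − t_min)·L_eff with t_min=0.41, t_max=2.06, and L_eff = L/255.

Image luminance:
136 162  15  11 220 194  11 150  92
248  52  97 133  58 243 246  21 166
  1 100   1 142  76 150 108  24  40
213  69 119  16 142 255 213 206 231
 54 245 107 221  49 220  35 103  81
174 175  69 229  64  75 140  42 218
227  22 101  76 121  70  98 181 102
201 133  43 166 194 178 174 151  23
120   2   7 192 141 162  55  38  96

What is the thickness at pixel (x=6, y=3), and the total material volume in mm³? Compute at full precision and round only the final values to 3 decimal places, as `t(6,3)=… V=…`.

t(6,3)=0.682 V=249.529

span = t_max - t_min = 2.06 - 0.41 = 1.650
L(6,3) = 213, L_eff = 213/255 = 0.835294
t(6,3) = 2.06 - 1.650·0.835294 = 0.682
Σt over all 9·9 pixels = 88283/850 ≈ 103.8623529
V = pitch²·Σt = 1.55²·88283/850 = 249.529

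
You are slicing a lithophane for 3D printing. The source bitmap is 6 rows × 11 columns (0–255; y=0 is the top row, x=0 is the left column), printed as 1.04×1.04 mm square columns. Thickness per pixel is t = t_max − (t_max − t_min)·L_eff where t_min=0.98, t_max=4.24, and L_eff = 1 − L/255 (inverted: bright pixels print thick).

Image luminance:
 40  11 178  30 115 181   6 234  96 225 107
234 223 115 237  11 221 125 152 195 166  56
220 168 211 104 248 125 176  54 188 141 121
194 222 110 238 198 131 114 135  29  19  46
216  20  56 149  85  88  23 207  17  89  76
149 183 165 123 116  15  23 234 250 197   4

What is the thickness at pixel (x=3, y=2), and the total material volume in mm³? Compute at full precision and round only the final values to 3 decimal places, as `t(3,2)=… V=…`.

t(3,2)=2.310 V=189.358

span = t_max - t_min = 4.24 - 0.98 = 3.260
L(3,2) = 104, L_eff = 1 - 104/255 = 0.592157 (inverted)
t(3,2) = 4.24 - 3.260·0.592157 = 2.310
Σt over all 6·11 pixels = 89287/510 ≈ 175.0725490
V = pitch²·Σt = 1.04²·89287/510 = 189.358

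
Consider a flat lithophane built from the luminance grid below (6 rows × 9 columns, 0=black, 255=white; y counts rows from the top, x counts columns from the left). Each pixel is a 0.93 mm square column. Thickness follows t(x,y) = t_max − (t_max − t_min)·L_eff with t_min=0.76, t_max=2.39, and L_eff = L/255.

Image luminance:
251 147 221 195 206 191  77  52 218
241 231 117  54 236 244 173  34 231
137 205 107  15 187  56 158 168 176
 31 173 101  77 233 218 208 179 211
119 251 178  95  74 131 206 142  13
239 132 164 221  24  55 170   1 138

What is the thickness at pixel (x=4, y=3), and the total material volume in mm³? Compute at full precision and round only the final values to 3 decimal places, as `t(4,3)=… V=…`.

t(4,3)=0.901 V=66.776

span = t_max - t_min = 2.39 - 0.76 = 1.630
L(4,3) = 233, L_eff = 233/255 = 0.913725
t(4,3) = 2.39 - 1.630·0.913725 = 0.901
Σt over all 6·9 pixels = 328129/4250 ≈ 77.2068235
V = pitch²·Σt = 0.93²·328129/4250 = 66.776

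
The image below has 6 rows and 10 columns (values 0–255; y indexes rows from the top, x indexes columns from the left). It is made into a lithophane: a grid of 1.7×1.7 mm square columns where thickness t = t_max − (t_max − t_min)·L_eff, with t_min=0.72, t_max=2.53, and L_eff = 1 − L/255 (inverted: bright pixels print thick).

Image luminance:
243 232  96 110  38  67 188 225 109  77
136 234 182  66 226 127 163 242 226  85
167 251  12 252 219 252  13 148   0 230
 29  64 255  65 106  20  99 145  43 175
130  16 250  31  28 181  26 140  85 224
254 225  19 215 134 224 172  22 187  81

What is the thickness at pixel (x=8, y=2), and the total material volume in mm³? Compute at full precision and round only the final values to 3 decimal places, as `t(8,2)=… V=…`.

t(8,2)=0.720 V=294.309

span = t_max - t_min = 2.53 - 0.72 = 1.810
L(8,2) = 0, L_eff = 1 - 0/255 = 1.000000 (inverted)
t(8,2) = 2.53 - 1.810·1.000000 = 0.720
Σt over all 6·10 pixels = 2596841/25500 ≈ 101.8369020
V = pitch²·Σt = 1.7²·2596841/25500 = 294.309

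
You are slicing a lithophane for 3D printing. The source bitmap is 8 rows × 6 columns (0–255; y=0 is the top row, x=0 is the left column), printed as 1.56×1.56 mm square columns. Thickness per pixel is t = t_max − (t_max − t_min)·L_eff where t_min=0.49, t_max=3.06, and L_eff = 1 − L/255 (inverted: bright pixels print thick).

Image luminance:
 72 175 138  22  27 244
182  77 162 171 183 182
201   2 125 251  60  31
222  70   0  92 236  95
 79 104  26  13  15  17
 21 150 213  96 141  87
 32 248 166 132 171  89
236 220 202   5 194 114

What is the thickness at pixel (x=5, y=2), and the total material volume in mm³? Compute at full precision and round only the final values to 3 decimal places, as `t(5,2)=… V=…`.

span = t_max - t_min = 3.06 - 0.49 = 2.570
L(5,2) = 31, L_eff = 1 - 31/255 = 0.878431 (inverted)
t(5,2) = 3.06 - 2.570·0.878431 = 0.802
Σt over all 8·6 pixels = 2088047/25500 ≈ 81.8841961
V = pitch²·Σt = 1.56²·2088047/25500 = 199.273

t(5,2)=0.802 V=199.273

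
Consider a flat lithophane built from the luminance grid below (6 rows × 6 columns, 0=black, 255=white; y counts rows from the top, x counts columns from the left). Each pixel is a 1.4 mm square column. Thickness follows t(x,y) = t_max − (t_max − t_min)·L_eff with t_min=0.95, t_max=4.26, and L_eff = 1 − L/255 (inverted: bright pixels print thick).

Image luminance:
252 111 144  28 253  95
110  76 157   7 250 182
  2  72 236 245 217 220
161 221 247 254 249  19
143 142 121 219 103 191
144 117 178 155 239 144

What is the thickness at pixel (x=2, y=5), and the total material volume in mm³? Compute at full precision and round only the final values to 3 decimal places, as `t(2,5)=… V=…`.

span = t_max - t_min = 4.26 - 0.95 = 3.310
L(2,5) = 178, L_eff = 1 - 178/255 = 0.301961 (inverted)
t(2,5) = 4.26 - 3.310·0.301961 = 3.261
Σt over all 6·6 pixels = 690031/6375 ≈ 108.2401569
V = pitch²·Σt = 1.4²·690031/6375 = 212.151

t(2,5)=3.261 V=212.151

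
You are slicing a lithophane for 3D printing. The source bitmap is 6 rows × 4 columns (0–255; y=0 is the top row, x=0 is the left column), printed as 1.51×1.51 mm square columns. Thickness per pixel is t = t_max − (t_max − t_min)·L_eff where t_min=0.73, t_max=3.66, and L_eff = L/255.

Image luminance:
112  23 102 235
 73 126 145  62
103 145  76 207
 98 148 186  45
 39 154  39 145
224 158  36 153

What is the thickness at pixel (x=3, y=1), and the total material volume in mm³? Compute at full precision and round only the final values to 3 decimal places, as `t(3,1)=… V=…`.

t(3,1)=2.948 V=126.037

span = t_max - t_min = 3.66 - 0.73 = 2.930
L(3,1) = 62, L_eff = 62/255 = 0.243137
t(3,1) = 3.66 - 2.930·0.243137 = 2.948
Σt over all 6·4 pixels = 704779/12750 ≈ 55.2767843
V = pitch²·Σt = 1.51²·704779/12750 = 126.037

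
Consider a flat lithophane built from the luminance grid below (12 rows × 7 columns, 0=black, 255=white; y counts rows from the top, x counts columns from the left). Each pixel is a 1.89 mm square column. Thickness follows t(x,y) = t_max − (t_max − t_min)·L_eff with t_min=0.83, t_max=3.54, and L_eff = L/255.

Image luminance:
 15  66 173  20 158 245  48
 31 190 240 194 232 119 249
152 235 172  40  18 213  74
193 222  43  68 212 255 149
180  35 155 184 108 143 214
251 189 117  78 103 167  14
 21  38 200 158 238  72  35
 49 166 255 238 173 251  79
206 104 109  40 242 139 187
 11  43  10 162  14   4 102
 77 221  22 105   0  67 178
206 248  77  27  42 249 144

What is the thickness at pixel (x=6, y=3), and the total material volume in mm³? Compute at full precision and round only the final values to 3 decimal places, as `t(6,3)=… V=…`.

span = t_max - t_min = 3.54 - 0.83 = 2.710
L(6,3) = 149, L_eff = 149/255 = 0.584314
t(6,3) = 3.54 - 2.710·0.584314 = 1.957
Σt over all 12·7 pixels = 4608997/25500 ≈ 180.7449804
V = pitch²·Σt = 1.89²·4608997/25500 = 645.639

t(6,3)=1.957 V=645.639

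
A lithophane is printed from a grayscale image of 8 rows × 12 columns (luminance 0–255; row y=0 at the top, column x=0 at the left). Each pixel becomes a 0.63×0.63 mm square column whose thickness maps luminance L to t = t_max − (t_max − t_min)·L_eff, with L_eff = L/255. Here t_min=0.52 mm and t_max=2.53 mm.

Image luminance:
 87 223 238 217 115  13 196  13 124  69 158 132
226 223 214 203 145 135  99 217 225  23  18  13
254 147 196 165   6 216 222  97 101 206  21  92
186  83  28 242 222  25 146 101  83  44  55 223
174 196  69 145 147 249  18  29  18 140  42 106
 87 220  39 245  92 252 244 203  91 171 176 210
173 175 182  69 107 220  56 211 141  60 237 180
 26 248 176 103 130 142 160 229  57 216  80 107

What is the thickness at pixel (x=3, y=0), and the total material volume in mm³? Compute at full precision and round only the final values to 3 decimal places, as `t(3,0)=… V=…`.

t(3,0)=0.820 V=54.680

span = t_max - t_min = 2.53 - 0.52 = 2.010
L(3,0) = 217, L_eff = 217/255 = 0.850980
t(3,0) = 2.53 - 2.010·0.850980 = 0.820
Σt over all 8·12 pixels = 234207/1700 ≈ 137.7688235
V = pitch²·Σt = 0.63²·234207/1700 = 54.680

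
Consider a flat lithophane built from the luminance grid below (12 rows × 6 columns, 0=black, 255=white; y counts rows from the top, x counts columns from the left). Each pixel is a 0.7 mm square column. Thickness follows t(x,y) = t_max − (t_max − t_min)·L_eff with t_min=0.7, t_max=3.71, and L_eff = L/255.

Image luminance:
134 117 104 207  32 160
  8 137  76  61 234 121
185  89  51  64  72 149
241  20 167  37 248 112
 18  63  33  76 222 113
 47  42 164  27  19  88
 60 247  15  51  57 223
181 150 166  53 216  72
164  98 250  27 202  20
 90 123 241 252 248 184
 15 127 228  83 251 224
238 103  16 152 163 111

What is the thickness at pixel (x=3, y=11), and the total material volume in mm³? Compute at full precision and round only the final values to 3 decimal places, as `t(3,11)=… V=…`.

span = t_max - t_min = 3.71 - 0.7 = 3.010
L(3,11) = 152, L_eff = 152/255 = 0.596078
t(3,11) = 3.71 - 3.010·0.596078 = 1.916
Σt over all 12·6 pixels = 4151021/25500 ≈ 162.7851373
V = pitch²·Σt = 0.7²·4151021/25500 = 79.765

t(3,11)=1.916 V=79.765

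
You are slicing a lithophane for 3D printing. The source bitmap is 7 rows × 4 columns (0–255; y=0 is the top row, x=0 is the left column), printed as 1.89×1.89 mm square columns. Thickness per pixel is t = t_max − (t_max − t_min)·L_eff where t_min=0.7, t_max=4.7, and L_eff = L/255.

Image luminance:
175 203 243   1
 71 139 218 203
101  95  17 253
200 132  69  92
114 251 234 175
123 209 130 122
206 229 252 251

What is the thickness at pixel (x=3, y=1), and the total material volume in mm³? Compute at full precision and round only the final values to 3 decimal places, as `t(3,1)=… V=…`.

span = t_max - t_min = 4.7 - 0.7 = 4.000
L(3,1) = 203, L_eff = 203/255 = 0.796078
t(3,1) = 4.7 - 4.000·0.796078 = 1.516
Σt over all 7·4 pixels = 15526/255 ≈ 60.8862745
V = pitch²·Σt = 1.89²·15526/255 = 217.492

t(3,1)=1.516 V=217.492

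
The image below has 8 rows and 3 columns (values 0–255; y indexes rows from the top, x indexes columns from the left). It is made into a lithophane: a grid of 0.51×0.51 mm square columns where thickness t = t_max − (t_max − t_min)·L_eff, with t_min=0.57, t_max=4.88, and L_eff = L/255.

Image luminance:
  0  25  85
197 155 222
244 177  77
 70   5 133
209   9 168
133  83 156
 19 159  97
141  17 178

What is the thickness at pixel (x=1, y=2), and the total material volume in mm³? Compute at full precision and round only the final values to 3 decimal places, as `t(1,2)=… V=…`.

t(1,2)=1.888 V=18.334

span = t_max - t_min = 4.88 - 0.57 = 4.310
L(1,2) = 177, L_eff = 177/255 = 0.694118
t(1,2) = 4.88 - 4.310·0.694118 = 1.888
Σt over all 8·3 pixels = 1797431/25500 ≈ 70.4874902
V = pitch²·Σt = 0.51²·1797431/25500 = 18.334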